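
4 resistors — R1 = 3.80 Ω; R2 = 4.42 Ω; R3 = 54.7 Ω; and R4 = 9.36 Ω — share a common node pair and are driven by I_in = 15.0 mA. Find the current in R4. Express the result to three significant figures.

ΣG = 1/3.80 + 1/4.42 + 1/54.7 + 1/9.36 = 0.6145.
Current divider: I(R4) = I_in · G_k/ΣG = 15.0 × (0.1068/0.6145) = 15.0 × 0.1739 = 2.608 mA.

I ≈ 2.61 mA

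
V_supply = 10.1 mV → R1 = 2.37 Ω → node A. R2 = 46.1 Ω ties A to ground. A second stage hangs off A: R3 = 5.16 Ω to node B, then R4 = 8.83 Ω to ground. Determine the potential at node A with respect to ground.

Looking into the second stage from A: R3 + R4 = 13.99 Ω appears in parallel with R2.
Effective lower resistance at A: R2 ‖ 13.99 = 10.73 Ω.
So V_A = 10.1 × 0.8191 = 8.273 mV.

V_A ≈ 8.27 mV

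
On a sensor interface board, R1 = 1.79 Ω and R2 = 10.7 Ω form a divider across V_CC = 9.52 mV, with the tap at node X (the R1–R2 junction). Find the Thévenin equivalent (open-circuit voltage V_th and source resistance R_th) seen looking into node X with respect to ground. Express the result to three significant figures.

Open-circuit (no load on X): V_th = V_CC · R2/(R1 + R2) = 9.52 × 10.7/(1.790 + 10.7) = 8.156 mV.
Zeroing V_CC shorts the top of R1 to ground, so R_th = R1 ‖ R2 = 1.533 Ω.

V_th ≈ 8.16 mV, R_th ≈ 1.53 Ω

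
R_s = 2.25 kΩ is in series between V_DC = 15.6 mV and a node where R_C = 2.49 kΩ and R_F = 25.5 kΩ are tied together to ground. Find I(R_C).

I ≈ 3.15 µA

Combine the parallel branches: R_p = (1/2.49 + 1/25.5)⁻¹ = 2.268 kΩ.
V_A by voltage divider: V_A = 15.6 × 2.268/(2.25 + 2.268) = 7.832 mV.
I(R_C) = V_A / R_C = 7.832/2.49 = 3.145 µA.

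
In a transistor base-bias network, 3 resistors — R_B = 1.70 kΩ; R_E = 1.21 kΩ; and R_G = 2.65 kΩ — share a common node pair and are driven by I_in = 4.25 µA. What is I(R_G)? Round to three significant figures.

Conductances: ΣG = 1/1.70 + 1/1.21 + 1/2.65 = 1.792 (1/kΩ).
By the current-divider rule, I = I_in · G_k/ΣG = 4.25 × 0.2106 = 0.8949 µA.

I ≈ 0.895 µA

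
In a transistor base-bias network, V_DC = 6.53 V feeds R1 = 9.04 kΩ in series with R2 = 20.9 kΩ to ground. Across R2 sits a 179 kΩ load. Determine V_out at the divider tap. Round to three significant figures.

First combine the lower leg with the load: R2 ‖ R_L = 18.71 kΩ.
Voltage divider with the loaded lower leg: V_out = 6.53 × 18.71/(9.04 + 18.71) = 6.53 × 0.6743 = 4.403 V.

V_out ≈ 4.40 V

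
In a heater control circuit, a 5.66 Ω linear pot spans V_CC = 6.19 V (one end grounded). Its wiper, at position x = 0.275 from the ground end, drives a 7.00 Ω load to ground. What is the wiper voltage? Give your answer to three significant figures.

V_out ≈ 1.47 V

Split the track: R_lower = x·R_p = 1.557 Ω, R_upper = (1−x)·R_p = 4.104 Ω.
R_L loads the lower segment: effective lower R = 1.273 Ω.
Loaded-divider output: V_out = 6.19 × 0.2368 = 1.466 V.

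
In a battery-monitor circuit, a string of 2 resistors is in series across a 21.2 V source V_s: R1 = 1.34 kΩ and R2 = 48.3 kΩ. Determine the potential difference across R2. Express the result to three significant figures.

Series total: ΣR = 1.34 + 48.3 = 49.64 kΩ.
V = V_s · R/ΣR = 21.2 × 0.9730 = 20.63 V.

V ≈ 20.6 V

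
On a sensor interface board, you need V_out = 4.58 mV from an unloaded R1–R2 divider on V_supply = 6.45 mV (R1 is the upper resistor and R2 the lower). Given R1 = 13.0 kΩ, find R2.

R2 ≈ 31.8 kΩ

Required fraction k = V_out/V_supply = 0.7101.
R2 = R1 · 0.7101/(1 − 0.7101) = 31.84 kΩ.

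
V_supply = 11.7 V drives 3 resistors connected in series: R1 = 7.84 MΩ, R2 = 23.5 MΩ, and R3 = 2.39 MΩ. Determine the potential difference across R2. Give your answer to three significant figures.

V ≈ 8.15 V

Series total: ΣR = 7.84 + 23.5 + 2.39 = 33.73 MΩ.
By the voltage-divider rule, V = 11.7 × 23.50/33.73 = 8.151 V.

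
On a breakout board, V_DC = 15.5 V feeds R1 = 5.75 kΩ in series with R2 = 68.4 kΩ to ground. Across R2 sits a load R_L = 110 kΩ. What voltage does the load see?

V_out ≈ 13.6 V

The load sits in parallel with R2, giving an effective lower resistance R2' = R2·R_L/(R2+R_L) = 42.17 kΩ.
Now apply the divider: V_out = 15.5 × 0.8800 = 13.64 V.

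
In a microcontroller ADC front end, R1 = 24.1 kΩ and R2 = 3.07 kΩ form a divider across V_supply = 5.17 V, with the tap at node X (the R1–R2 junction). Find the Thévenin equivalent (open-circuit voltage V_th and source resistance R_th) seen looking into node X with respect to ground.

V_th is the unloaded tap voltage: V_supply · R2/(R1+R2) = 5.17 × 0.1130 = 0.5842 V.
With V_supply suppressed (replaced by a short), R_th = R1 ‖ R2 = (24.10 × 3.07)/(24.10 + 3.07) = 2.723 kΩ.

V_th ≈ 0.584 V, R_th ≈ 2.72 kΩ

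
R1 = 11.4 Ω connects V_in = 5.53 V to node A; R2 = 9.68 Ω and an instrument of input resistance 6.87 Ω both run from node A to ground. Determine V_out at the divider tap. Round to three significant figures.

First combine the lower leg with the load: R2 ‖ R_L = 4.018 Ω.
Now apply the divider: V_out = 5.53 × 0.2606 = 1.441 V.
(Unloaded it would be 2.54 V; the load pulls it down.)

V_out ≈ 1.44 V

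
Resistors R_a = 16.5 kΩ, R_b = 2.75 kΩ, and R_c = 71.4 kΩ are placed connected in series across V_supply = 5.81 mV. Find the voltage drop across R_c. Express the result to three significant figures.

V ≈ 4.58 mV

Series total: ΣR = 16.5 + 2.75 + 71.4 = 90.65 kΩ.
By the voltage-divider rule, V = 5.81 × 71.40/90.65 = 4.576 mV.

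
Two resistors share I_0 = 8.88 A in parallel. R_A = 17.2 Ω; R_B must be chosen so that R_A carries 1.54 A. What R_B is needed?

R_B ≈ 3.61 Ω

In a two-way split, I_A/I_0 = R_B/(R_A + R_B).
1.54/8.88 = R_B/(R_A + R_B) → R_B = R_A · (0.1734)/(1 − 0.1734) = 17.2 × 0.2098 = 3.609 Ω.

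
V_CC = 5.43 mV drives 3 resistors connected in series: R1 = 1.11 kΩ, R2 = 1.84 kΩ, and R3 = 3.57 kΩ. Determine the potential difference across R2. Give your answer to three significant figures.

Series total: ΣR = 1.11 + 1.84 + 3.57 = 6.520 kΩ.
Voltage divider: V = V_CC · (1.840 / 6.520) = 5.43 × 0.2822 = 1.532 mV.

V ≈ 1.53 mV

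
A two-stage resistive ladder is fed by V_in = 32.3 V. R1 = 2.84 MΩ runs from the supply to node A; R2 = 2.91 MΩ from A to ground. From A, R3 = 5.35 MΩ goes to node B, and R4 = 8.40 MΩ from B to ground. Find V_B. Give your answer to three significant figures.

Looking into the second stage from A: R3 + R4 = 13.75 MΩ appears in parallel with R2.
R2 ‖ (R3+R4) = 2.402 MΩ.
First divider: V_A = V_in · 2.402/(2.84 + 2.402) = 14.80 V.
Stage 2 is unloaded, so V_B = V_A · R4/(R3+R4) = 14.80 × 8.40/13.75 = 9.041 V.

V_B ≈ 9.04 V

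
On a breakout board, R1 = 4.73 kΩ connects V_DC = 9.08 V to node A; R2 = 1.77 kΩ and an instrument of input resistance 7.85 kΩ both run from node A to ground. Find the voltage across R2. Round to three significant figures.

First combine the lower leg with the load: R2 ‖ R_L = 1.444 kΩ.
Voltage divider with the loaded lower leg: V_out = 9.08 × 1.444/(4.73 + 1.444) = 9.08 × 0.2339 = 2.124 V.
(Unloaded it would be 2.47 V; the load pulls it down.)

V_out ≈ 2.12 V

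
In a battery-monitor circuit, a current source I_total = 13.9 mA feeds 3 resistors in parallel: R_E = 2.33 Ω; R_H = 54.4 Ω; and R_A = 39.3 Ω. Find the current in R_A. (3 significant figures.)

I ≈ 0.748 mA

Total conductance ΣG = 1/2.33 + 1/54.4 + 1/39.3 = 0.4730 (units of 1/Ω).
Current divider: I(R_A) = I_total · G_k/ΣG = 13.9 × (0.02545/0.4730) = 13.9 × 0.05379 = 0.7477 mA.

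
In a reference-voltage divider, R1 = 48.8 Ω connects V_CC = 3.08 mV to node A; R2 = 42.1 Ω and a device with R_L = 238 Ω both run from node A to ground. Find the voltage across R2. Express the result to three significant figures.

V_out ≈ 1.30 mV

First combine the lower leg with the load: R2 ‖ R_L = 35.77 Ω.
Now apply the divider: V_out = 3.08 × 0.4230 = 1.303 mV.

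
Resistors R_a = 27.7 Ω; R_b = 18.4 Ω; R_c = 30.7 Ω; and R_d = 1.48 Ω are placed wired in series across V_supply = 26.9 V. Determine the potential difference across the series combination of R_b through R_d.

V ≈ 17.4 V

Total series resistance ΣR = 27.7 + 18.4 + 30.7 + 1.48 = 78.28 Ω.
R_{R_b..R_d} = 18.4 + 30.7 + 1.48 = 50.58 Ω.
Voltage divider: V = V_supply · (50.58 / 78.28) = 26.9 × 0.6461 = 17.38 V.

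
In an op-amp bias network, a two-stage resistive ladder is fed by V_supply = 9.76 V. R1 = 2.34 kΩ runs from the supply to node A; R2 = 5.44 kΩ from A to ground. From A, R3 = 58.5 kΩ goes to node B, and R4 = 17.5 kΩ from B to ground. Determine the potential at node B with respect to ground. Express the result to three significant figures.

Looking into the second stage from A: R3 + R4 = 76.00 kΩ appears in parallel with R2.
R2 ‖ (R3+R4) = 5.077 kΩ.
So V_A = 9.76 × 0.6845 = 6.681 V.
Stage 2 is unloaded, so V_B = V_A · R4/(R3+R4) = 6.681 × 17.5/76.00 = 1.538 V.

V_B ≈ 1.54 V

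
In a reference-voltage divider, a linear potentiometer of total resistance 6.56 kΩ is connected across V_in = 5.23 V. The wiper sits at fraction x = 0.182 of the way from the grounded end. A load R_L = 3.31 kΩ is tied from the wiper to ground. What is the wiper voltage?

Split the track: R_lower = x·R_p = 1.194 kΩ, R_upper = (1−x)·R_p = 5.366 kΩ.
(x·R_p) ‖ R_L = 0.8774 kΩ.
V_out = 5.23 × 0.8774/(5.366 + 0.8774) = 0.7350 V.

V_out ≈ 0.735 V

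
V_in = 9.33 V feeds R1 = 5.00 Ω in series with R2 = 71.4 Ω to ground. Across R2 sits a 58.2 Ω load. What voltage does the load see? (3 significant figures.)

V_out ≈ 8.07 V

The load sits in parallel with R2, giving an effective lower resistance R2' = R2·R_L/(R2+R_L) = 32.06 Ω.
Voltage divider with the loaded lower leg: V_out = 9.33 × 32.06/(5.00 + 32.06) = 9.33 × 0.8651 = 8.071 V.
(Unloaded it would be 8.72 V; the load pulls it down.)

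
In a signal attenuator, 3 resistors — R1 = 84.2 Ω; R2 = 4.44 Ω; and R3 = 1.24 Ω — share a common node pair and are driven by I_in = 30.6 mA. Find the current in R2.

ΣG = 1/84.2 + 1/4.44 + 1/1.24 = 1.044.
R2 takes the fraction G_k/ΣG = 0.2252/1.044 = 0.2158, so I = 30.6 × 0.2158 = 6.604 mA.

I ≈ 6.60 mA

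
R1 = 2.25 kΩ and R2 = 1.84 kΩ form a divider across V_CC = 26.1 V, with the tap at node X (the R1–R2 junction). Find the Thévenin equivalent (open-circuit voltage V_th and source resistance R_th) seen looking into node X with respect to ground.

V_th is the unloaded tap voltage: V_CC · R2/(R1+R2) = 26.1 × 0.4499 = 11.74 V.
Looking into X with the source shorted: R_th = R1·R2/(R1+R2) = 2.250 × 1.84/4.090 = 1.012 kΩ.

V_th ≈ 11.7 V, R_th ≈ 1.01 kΩ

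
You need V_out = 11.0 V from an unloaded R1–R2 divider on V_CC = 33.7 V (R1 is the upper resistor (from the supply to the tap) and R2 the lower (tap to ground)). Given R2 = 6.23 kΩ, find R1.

R1 ≈ 12.9 kΩ

Required fraction k = V_out/V_CC = 0.3264.
R1 = R2·(1/k − 1) = 6.23 × 2.064 = 12.86 kΩ.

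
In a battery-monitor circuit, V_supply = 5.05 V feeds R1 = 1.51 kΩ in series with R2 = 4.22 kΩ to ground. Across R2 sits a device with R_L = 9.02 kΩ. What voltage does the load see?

R2 ‖ R_L = (4.22 × 9.02)/(4.22 + 9.02) = 2.875 kΩ.
Then V_out = V_supply · R2'/(R1 + R2') = 5.05 × 2.875/4.385 = 3.311 V.

V_out ≈ 3.31 V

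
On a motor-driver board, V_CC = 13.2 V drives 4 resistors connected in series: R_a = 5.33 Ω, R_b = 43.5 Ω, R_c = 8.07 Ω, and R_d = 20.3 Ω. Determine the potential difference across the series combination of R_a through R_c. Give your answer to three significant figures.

ΣR = 5.33 + 43.5 + 8.07 + 20.3 = 77.20 Ω.
R_{R_a..R_c} = 5.33 + 43.5 + 8.07 = 56.90 Ω.
Voltage divider: V = V_CC · (56.90 / 77.20) = 13.2 × 0.7370 = 9.729 V.

V ≈ 9.73 V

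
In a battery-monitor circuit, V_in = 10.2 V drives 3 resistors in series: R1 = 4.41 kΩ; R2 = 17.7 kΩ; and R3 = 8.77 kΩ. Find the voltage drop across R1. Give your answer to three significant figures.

ΣR = 4.41 + 17.7 + 8.77 = 30.88 kΩ.
By the voltage-divider rule, V = 10.2 × 4.410/30.88 = 1.457 V.

V ≈ 1.46 V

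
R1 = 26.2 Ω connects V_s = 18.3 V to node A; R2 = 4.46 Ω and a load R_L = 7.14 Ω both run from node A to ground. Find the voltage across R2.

V_out ≈ 1.74 V

The load sits in parallel with R2, giving an effective lower resistance R2' = R2·R_L/(R2+R_L) = 2.745 Ω.
Then V_out = V_s · R2'/(R1 + R2') = 18.3 × 2.745/28.95 = 1.736 V.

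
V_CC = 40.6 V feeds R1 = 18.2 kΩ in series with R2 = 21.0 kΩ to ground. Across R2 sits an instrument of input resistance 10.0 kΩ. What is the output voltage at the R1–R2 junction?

First combine the lower leg with the load: R2 ‖ R_L = 6.774 kΩ.
Now apply the divider: V_out = 40.6 × 0.2712 = 11.01 V.
(Unloaded it would be 21.8 V; the load pulls it down.)

V_out ≈ 11.0 V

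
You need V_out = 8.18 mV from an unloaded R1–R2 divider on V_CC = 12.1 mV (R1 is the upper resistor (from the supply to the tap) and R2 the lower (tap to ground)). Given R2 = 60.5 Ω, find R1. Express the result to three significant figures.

Required fraction k = V_out/V_CC = 0.6760.
So R1 = R2 · (V_CC/V_out − 1) = 60.5 × (12.1/8.18 − 1) = 60.5 × 0.4792 = 28.99 Ω.

R1 ≈ 29.0 Ω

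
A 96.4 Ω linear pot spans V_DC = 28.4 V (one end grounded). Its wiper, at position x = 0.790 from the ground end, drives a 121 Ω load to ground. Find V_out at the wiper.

The pot divides into 20.24 Ω above the wiper and 76.16 Ω below.
R_L loads the lower segment: effective lower R = 46.74 Ω.
Then V_out = V_DC · 46.74/(20.24 + 46.74) = 19.82 V.

V_out ≈ 19.8 V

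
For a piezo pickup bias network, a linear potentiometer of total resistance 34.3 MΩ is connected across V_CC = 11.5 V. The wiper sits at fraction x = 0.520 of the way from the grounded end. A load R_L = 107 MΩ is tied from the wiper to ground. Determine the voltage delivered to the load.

V_out ≈ 5.54 V

Split the track: R_lower = x·R_p = 17.84 MΩ, R_upper = (1−x)·R_p = 16.46 MΩ.
(x·R_p) ‖ R_L = 15.29 MΩ.
V_out = 11.5 × 15.29/(16.46 + 15.29) = 5.537 V.
(Unloaded: V_out = x·V_CC = 5.98 V.)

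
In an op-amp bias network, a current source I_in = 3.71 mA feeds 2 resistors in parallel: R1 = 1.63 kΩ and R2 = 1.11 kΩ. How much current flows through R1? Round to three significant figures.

I ≈ 1.50 mA

With just two branches, the current splits inversely with resistance.
I(R1) = 3.71 × 1.11/(1.63 + 1.11) = 3.71 × 0.4051 = 1.503 mA.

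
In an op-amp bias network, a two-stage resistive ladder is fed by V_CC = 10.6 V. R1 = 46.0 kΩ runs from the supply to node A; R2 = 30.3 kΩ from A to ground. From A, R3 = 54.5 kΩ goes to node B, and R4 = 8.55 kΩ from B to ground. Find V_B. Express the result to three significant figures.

Node A sees R2 in parallel with the series input of stage 2, R3 + R4 = 63.05 kΩ.
R2 ‖ (R3+R4) = 20.47 kΩ.
First divider: V_A = V_CC · 20.47/(46.0 + 20.47) = 3.264 V.
Then the unloaded second divider: V_B = V_A × R4/(R3+R4) = 3.264 × 0.1356 = 0.4426 V.

V_B ≈ 0.443 V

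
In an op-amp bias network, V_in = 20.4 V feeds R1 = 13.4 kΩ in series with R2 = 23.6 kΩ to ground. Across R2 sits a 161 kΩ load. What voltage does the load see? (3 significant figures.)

First combine the lower leg with the load: R2 ‖ R_L = 20.58 kΩ.
Now apply the divider: V_out = 20.4 × 0.6057 = 12.36 V.

V_out ≈ 12.4 V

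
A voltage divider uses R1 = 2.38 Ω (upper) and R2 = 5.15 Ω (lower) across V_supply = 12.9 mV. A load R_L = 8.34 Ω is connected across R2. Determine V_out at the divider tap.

V_out ≈ 7.38 mV

R2 ‖ R_L = (5.15 × 8.34)/(5.15 + 8.34) = 3.184 Ω.
Voltage divider with the loaded lower leg: V_out = 12.9 × 3.184/(2.38 + 3.184) = 12.9 × 0.5722 = 7.382 mV.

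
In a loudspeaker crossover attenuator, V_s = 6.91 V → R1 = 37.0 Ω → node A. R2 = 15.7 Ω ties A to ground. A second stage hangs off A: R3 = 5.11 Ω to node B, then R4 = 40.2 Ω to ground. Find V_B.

Node A sees R2 in parallel with the series input of stage 2, R3 + R4 = 45.31 Ω.
R2 ‖ (R3+R4) = 11.66 Ω.
First divider: V_A = V_s · 11.66/(37.0 + 11.66) = 1.656 V.
Stage 2 is unloaded, so V_B = V_A · R4/(R3+R4) = 1.656 × 40.2/45.31 = 1.469 V.

V_B ≈ 1.47 V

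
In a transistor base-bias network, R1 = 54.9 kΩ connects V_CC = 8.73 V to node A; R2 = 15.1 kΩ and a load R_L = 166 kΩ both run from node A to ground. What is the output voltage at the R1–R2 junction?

V_out ≈ 1.76 V

The load sits in parallel with R2, giving an effective lower resistance R2' = R2·R_L/(R2+R_L) = 13.84 kΩ.
Now apply the divider: V_out = 8.73 × 0.2013 = 1.758 V.
(Unloaded it would be 1.88 V; the load pulls it down.)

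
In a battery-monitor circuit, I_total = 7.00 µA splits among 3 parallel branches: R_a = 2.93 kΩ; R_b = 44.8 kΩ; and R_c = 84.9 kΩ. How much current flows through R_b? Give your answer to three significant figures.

Total conductance ΣG = 1/2.93 + 1/44.8 + 1/84.9 = 0.3754 (units of 1/kΩ).
Current divider: I(R_b) = I_total · G_k/ΣG = 7.00 × (0.02232/0.3754) = 7.00 × 0.05946 = 0.4162 µA.

I ≈ 0.416 µA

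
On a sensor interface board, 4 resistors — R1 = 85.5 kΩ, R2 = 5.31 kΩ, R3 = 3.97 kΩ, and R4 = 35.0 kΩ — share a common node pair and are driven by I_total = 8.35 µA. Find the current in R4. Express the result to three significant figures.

I ≈ 0.497 µA

ΣG = 1/85.5 + 1/5.31 + 1/3.97 + 1/35.0 = 0.4805.
R4 takes the fraction G_k/ΣG = 0.02857/0.4805 = 0.05946, so I = 8.35 × 0.05946 = 0.4965 µA.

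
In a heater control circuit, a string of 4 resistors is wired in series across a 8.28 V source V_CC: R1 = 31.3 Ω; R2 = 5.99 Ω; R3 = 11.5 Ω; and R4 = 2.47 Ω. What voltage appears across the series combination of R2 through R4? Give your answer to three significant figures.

V ≈ 3.22 V

ΣR = 31.3 + 5.99 + 11.5 + 2.47 = 51.26 Ω.
R_{R2..R4} = 5.99 + 11.5 + 2.47 = 19.96 Ω.
V = V_CC · R/ΣR = 8.28 × 0.3894 = 3.224 V.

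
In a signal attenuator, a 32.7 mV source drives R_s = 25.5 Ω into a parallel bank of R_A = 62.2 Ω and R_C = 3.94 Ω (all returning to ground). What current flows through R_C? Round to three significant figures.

Combine the parallel branches: R_p = (1/62.2 + 1/3.94)⁻¹ = 3.705 Ω.
V_A = 32.7 × 3.705/29.21 = 4.149 mV.
I(R_C) = V_A / R_C = 4.149/3.94 = 1.053 mA.

I ≈ 1.05 mA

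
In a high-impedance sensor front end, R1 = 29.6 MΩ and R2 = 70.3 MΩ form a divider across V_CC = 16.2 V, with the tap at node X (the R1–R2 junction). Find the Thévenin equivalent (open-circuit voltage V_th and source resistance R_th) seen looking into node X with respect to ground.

With X open, the divider is unloaded: V_th = 16.2 × 70.3/99.90 = 11.40 V.
Zeroing V_CC shorts the top of R1 to ground, so R_th = R1 ‖ R2 = 20.83 MΩ.

V_th ≈ 11.4 V, R_th ≈ 20.8 MΩ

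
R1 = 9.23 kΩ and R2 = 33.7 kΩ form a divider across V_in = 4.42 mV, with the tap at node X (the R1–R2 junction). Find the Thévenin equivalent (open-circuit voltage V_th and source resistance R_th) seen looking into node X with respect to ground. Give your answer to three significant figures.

V_th ≈ 3.47 mV, R_th ≈ 7.25 kΩ

With X open, the divider is unloaded: V_th = 4.42 × 33.7/42.93 = 3.470 mV.
Zeroing V_in shorts the top of R1 to ground, so R_th = R1 ‖ R2 = 7.246 kΩ.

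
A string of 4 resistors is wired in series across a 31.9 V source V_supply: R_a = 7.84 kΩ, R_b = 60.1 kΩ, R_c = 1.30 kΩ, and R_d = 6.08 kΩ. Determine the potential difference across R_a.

Total series resistance ΣR = 7.84 + 60.1 + 1.30 + 6.08 = 75.32 kΩ.
By the voltage-divider rule, V = 31.9 × 7.840/75.32 = 3.320 V.

V ≈ 3.32 V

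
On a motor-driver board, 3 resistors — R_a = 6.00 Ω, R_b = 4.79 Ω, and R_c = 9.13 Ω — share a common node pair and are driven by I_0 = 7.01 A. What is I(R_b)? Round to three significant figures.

I ≈ 3.02 A

ΣG = 1/6.00 + 1/4.79 + 1/9.13 = 0.4850.
R_b takes the fraction G_k/ΣG = 0.2088/0.4850 = 0.4305, so I = 7.01 × 0.4305 = 3.018 A.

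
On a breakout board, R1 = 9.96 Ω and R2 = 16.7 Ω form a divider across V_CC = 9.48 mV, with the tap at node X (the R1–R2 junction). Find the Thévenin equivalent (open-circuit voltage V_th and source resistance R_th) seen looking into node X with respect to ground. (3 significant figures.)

With X open, the divider is unloaded: V_th = 9.48 × 16.7/26.66 = 5.938 mV.
Zeroing V_CC shorts the top of R1 to ground, so R_th = R1 ‖ R2 = 6.239 Ω.

V_th ≈ 5.94 mV, R_th ≈ 6.24 Ω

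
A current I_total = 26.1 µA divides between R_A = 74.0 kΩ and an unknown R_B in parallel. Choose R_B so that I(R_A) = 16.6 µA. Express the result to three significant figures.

Two-branch current divider: I_A = I_total · R_B/(R_A + R_B).
With f = 0.6360, R_B = R_A · f/(1−f) = 74.0 × 1.747 = 129.3 kΩ.

R_B ≈ 129 kΩ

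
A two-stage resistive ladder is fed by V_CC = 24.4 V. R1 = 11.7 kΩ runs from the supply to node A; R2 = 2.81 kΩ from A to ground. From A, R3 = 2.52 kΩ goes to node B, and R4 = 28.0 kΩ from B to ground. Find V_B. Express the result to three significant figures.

V_B ≈ 4.04 V

Looking into the second stage from A: R3 + R4 = 30.52 kΩ appears in parallel with R2.
Effective lower resistance at A: R2 ‖ 30.52 = 2.573 kΩ.
V_A = 24.4 × 2.573/(11.7 + 2.573) = 4.399 V.
Then the unloaded second divider: V_B = V_A × R4/(R3+R4) = 4.399 × 0.9174 = 4.036 V.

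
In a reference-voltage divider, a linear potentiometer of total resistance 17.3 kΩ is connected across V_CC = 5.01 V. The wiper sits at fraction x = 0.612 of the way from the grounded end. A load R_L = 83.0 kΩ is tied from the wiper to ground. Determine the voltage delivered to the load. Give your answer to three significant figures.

The pot divides into 6.712 kΩ above the wiper and 10.59 kΩ below.
(x·R_p) ‖ R_L = 9.390 kΩ.
Loaded-divider output: V_out = 5.01 × 0.5831 = 2.922 V.

V_out ≈ 2.92 V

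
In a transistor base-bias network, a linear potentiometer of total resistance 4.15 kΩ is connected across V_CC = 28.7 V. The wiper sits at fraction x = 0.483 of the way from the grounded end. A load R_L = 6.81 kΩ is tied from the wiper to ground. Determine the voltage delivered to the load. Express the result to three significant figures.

V_out ≈ 12.0 V

Lower segment x·R_p = 2.004 kΩ; upper segment (1−x)·R_p = 2.146 kΩ.
(x·R_p) ‖ R_L = 1.549 kΩ.
Loaded-divider output: V_out = 28.7 × 0.4192 = 12.03 V.
(Unloaded: V_out = x·V_CC = 13.9 V.)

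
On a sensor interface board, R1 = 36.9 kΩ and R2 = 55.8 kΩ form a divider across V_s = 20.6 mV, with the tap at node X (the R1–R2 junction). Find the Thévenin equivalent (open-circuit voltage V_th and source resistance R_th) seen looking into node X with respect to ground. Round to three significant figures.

V_th is the unloaded tap voltage: V_s · R2/(R1+R2) = 20.6 × 0.6019 = 12.40 mV.
With V_s suppressed (replaced by a short), R_th = R1 ‖ R2 = (36.90 × 55.8)/(36.90 + 55.8) = 22.21 kΩ.

V_th ≈ 12.4 mV, R_th ≈ 22.2 kΩ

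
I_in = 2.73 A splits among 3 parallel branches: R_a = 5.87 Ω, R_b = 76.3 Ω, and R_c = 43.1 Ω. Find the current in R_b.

I ≈ 0.173 A

Total conductance ΣG = 1/5.87 + 1/76.3 + 1/43.1 = 0.2067 (units of 1/Ω).
By the current-divider rule, I = I_in · G_k/ΣG = 2.73 × 0.06342 = 0.1731 A.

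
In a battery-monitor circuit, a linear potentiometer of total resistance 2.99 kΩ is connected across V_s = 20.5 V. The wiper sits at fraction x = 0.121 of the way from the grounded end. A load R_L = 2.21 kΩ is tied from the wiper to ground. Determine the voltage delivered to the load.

V_out ≈ 2.17 V

Split the track: R_lower = x·R_p = 0.3618 kΩ, R_upper = (1−x)·R_p = 2.628 kΩ.
Lower segment in parallel with the load: 0.3618 ‖ 2.21 = 0.3109 kΩ.
Then V_out = V_s · 0.3109/(2.628 + 0.3109) = 2.168 V.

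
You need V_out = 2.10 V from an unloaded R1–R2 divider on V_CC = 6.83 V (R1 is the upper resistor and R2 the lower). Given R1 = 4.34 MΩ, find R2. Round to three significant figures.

Required fraction k = V_out/V_CC = 0.3075.
So R2 = R1 · V_out/(V_CC − V_out) = 4.34 × 2.10/(6.83 − 2.10) = 4.34 × 0.4440 = 1.927 MΩ.

R2 ≈ 1.93 MΩ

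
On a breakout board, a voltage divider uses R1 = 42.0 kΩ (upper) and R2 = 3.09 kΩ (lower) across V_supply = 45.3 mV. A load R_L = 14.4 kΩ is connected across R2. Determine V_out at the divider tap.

R2 ‖ R_L = (3.09 × 14.4)/(3.09 + 14.4) = 2.544 kΩ.
Now apply the divider: V_out = 45.3 × 0.05711 = 2.587 mV.

V_out ≈ 2.59 mV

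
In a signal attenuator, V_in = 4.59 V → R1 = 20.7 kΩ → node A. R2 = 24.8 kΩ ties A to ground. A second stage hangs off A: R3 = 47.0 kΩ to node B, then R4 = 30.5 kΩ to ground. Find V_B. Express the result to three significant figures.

Looking into the second stage from A: R3 + R4 = 77.50 kΩ appears in parallel with R2.
Effective lower resistance at A: R2 ‖ 77.50 = 18.79 kΩ.
V_A = 4.59 × 18.79/(20.7 + 18.79) = 2.184 V.
V_B = V_A × 0.3935 = 0.8595 V.

V_B ≈ 0.859 V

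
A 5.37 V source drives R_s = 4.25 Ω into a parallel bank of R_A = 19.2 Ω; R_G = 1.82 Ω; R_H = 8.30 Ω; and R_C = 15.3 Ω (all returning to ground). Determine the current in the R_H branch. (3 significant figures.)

Combine the parallel branches: R_p = (1/19.2 + 1/1.82 + 1/8.30 + 1/15.3)⁻¹ = 1.270 Ω.
V_A = 5.37 × 1.270/5.520 = 1.236 V.
Branch current I = V_A/R_H = 1.236/8.30 = 0.1489 A.

I ≈ 0.149 A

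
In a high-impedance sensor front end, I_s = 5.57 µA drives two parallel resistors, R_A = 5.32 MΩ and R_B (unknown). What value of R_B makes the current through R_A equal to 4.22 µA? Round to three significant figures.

The fraction through R_A equals R_B/(R_A+R_B).
With f = 0.7576, R_B = R_A · f/(1−f) = 5.32 × 3.126 = 16.63 MΩ.

R_B ≈ 16.6 MΩ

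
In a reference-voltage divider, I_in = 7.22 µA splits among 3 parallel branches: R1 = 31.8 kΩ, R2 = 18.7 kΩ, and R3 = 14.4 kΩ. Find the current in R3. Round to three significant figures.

I ≈ 3.25 µA

Total conductance ΣG = 1/31.8 + 1/18.7 + 1/14.4 = 0.1544 (units of 1/kΩ).
By the current-divider rule, I = I_in · G_k/ΣG = 7.22 × 0.4499 = 3.248 µA.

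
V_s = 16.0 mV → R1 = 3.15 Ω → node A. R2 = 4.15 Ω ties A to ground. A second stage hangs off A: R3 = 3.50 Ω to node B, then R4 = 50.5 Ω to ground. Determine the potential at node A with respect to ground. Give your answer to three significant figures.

Looking into the second stage from A: R3 + R4 = 54.00 Ω appears in parallel with R2.
Effective lower resistance at A: R2 ‖ 54.00 = 3.854 Ω.
So V_A = 16.0 × 0.5502 = 8.804 mV.

V_A ≈ 8.80 mV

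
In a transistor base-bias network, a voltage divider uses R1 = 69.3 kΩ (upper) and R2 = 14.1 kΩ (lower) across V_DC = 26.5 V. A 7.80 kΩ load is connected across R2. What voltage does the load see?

First combine the lower leg with the load: R2 ‖ R_L = 5.022 kΩ.
Then V_out = V_DC · R2'/(R1 + R2') = 26.5 × 5.022/74.32 = 1.791 V.

V_out ≈ 1.79 V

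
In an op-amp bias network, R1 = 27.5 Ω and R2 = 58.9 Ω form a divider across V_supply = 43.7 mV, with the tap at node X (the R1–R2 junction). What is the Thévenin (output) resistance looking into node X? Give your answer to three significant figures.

Looking into X with the source shorted: R_th = R1·R2/(R1+R2) = 27.50 × 58.9/86.40 = 18.75 Ω.

R_th ≈ 18.7 Ω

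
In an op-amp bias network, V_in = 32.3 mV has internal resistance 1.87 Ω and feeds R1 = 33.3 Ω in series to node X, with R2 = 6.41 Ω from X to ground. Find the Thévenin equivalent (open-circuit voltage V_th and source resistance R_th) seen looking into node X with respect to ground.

R1' = 1.87 + 33.3 = 35.17 Ω (source resistance + R1).
Open-circuit (no load on X): V_th = V_in · R2/(R1' + R2) = 32.3 × 6.41/(35.17 + 6.41) = 4.979 mV.
With V_in suppressed (replaced by a short), R_th = R1' ‖ R2 = (35.17 × 6.41)/(35.17 + 6.41) = 5.422 Ω.

V_th ≈ 4.98 mV, R_th ≈ 5.42 Ω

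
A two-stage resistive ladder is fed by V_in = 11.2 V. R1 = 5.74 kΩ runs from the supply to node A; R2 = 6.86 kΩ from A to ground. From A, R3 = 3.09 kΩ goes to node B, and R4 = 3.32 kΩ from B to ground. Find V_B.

V_B ≈ 2.12 V

Looking into the second stage from A: R3 + R4 = 6.410 kΩ appears in parallel with R2.
Effective lower resistance at A: R2 ‖ 6.410 = 3.314 kΩ.
So V_A = 11.2 × 0.3660 = 4.099 V.
Then the unloaded second divider: V_B = V_A × R4/(R3+R4) = 4.099 × 0.5179 = 2.123 V.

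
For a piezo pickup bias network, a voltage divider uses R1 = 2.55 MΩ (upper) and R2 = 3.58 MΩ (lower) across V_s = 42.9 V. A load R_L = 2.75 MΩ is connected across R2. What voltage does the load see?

V_out ≈ 16.3 V

First combine the lower leg with the load: R2 ‖ R_L = 1.555 MΩ.
Voltage divider with the loaded lower leg: V_out = 42.9 × 1.555/(2.55 + 1.555) = 42.9 × 0.3789 = 16.25 V.
(Unloaded it would be 25.1 V; the load pulls it down.)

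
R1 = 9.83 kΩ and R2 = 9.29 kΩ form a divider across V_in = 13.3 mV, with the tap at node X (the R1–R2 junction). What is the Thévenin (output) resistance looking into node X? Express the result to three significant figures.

R_th ≈ 4.78 kΩ

Zeroing V_in shorts the top of R1 to ground, so R_th = R1 ‖ R2 = 4.776 kΩ.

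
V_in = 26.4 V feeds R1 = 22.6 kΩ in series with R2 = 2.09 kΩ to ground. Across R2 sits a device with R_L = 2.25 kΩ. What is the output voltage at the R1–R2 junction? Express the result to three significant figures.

V_out ≈ 1.21 V

First combine the lower leg with the load: R2 ‖ R_L = 1.084 kΩ.
Voltage divider with the loaded lower leg: V_out = 26.4 × 1.084/(22.6 + 1.084) = 26.4 × 0.04575 = 1.208 V.
(Unloaded it would be 2.23 V; the load pulls it down.)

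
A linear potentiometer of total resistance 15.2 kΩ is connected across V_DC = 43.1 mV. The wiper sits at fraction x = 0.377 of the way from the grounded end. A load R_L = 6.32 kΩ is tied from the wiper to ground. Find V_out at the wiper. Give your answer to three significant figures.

Lower segment x·R_p = 5.730 kΩ; upper segment (1−x)·R_p = 9.470 kΩ.
R_L loads the lower segment: effective lower R = 3.005 kΩ.
V_out = 43.1 × 3.005/(9.470 + 3.005) = 10.38 mV.
(Unloaded: V_out = x·V_DC = 16.2 mV.)

V_out ≈ 10.4 mV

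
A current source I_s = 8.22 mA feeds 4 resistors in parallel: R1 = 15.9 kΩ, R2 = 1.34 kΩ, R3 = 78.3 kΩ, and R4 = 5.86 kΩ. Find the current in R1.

I ≈ 0.521 mA

Conductances: ΣG = 1/15.9 + 1/1.34 + 1/78.3 + 1/5.86 = 0.9926 (1/kΩ).
By the current-divider rule, I = I_s · G_k/ΣG = 8.22 × 0.06336 = 0.5208 mA.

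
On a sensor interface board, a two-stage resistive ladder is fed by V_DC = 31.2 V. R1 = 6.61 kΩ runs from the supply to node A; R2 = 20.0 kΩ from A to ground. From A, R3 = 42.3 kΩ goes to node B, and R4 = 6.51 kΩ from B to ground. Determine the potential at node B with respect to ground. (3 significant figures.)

The second stage (R3 + R4 = 48.81 kΩ) loads node A in parallel with R2.
Effective lower resistance at A: R2 ‖ 48.81 = 14.19 kΩ.
V_A = 31.2 × 14.19/(6.61 + 14.19) = 21.28 V.
Then the unloaded second divider: V_B = V_A × R4/(R3+R4) = 21.28 × 0.1334 = 2.839 V.

V_B ≈ 2.84 V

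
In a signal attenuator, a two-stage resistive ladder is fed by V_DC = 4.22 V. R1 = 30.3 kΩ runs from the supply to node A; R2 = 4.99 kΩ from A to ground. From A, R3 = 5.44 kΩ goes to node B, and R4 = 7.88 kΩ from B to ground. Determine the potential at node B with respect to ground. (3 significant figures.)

Node A sees R2 in parallel with the series input of stage 2, R3 + R4 = 13.32 kΩ.
R2 ‖ (R3+R4) = 3.630 kΩ.
So V_A = 4.22 × 0.1070 = 0.4515 V.
Then the unloaded second divider: V_B = V_A × R4/(R3+R4) = 0.4515 × 0.5916 = 0.2671 V.

V_B ≈ 0.267 V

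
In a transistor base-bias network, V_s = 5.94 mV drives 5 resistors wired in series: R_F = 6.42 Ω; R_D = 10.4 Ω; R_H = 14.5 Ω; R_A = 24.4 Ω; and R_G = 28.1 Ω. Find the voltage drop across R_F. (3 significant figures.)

V ≈ 0.455 mV

Series total: ΣR = 6.42 + 10.4 + 14.5 + 24.4 + 28.1 = 83.82 Ω.
Voltage divider: V = V_s · (6.420 / 83.82) = 5.94 × 0.07659 = 0.4550 mV.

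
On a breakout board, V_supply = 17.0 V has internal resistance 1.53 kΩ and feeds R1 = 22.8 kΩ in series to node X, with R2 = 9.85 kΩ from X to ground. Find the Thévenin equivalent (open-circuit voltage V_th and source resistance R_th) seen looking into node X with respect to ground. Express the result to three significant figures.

R1' = 1.53 + 22.8 = 24.33 kΩ (source resistance + R1).
Open-circuit (no load on X): V_th = V_supply · R2/(R1' + R2) = 17.0 × 9.85/(24.33 + 9.85) = 4.899 V.
With V_supply suppressed (replaced by a short), R_th = R1' ‖ R2 = (24.33 × 9.85)/(24.33 + 9.85) = 7.011 kΩ.

V_th ≈ 4.90 V, R_th ≈ 7.01 kΩ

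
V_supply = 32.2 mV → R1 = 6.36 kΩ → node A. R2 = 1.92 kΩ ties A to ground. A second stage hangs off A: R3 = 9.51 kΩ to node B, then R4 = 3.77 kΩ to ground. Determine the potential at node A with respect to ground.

Node A sees R2 in parallel with the series input of stage 2, R3 + R4 = 13.28 kΩ.
R2 ‖ (R3+R4) = 1.677 kΩ.
So V_A = 32.2 × 0.2087 = 6.720 mV.

V_A ≈ 6.72 mV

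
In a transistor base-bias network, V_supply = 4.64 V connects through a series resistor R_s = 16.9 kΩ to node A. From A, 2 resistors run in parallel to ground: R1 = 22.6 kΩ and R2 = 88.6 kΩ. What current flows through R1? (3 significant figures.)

Equivalent of the parallel group: R_p = 18.01 kΩ.
V_A by voltage divider: V_A = 4.64 × 18.01/(16.9 + 18.01) = 2.394 V.
Branch current I = V_A/R1 = 2.394/22.6 = 0.1059 mA.

I ≈ 0.106 mA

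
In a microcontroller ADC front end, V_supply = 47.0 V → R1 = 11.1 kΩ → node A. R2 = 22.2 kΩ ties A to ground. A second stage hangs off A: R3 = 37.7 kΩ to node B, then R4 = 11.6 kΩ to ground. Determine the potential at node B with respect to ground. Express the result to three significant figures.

V_B ≈ 6.41 V

Looking into the second stage from A: R3 + R4 = 49.30 kΩ appears in parallel with R2.
R2 ‖ (R3+R4) = 15.31 kΩ.
So V_A = 47.0 × 0.5797 = 27.24 V.
Stage 2 is unloaded, so V_B = V_A · R4/(R3+R4) = 27.24 × 11.6/49.30 = 6.410 V.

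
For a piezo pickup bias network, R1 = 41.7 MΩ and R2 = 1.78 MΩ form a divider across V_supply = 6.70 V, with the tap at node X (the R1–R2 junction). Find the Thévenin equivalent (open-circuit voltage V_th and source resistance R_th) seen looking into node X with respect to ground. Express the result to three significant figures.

V_th ≈ 0.274 V, R_th ≈ 1.71 MΩ

V_th is the unloaded tap voltage: V_supply · R2/(R1+R2) = 6.70 × 0.04094 = 0.2743 V.
Looking into X with the source shorted: R_th = R1·R2/(R1+R2) = 41.70 × 1.78/43.48 = 1.707 MΩ.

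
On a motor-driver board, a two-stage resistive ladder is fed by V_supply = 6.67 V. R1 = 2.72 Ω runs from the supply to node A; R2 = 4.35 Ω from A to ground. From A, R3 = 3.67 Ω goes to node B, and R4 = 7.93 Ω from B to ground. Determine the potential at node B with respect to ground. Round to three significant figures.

V_B ≈ 2.45 V

The second stage (R3 + R4 = 11.60 Ω) loads node A in parallel with R2.
Effective lower resistance at A: R2 ‖ 11.60 = 3.164 Ω.
First divider: V_A = V_supply · 3.164/(2.72 + 3.164) = 3.586 V.
V_B = V_A × 0.6836 = 2.452 V.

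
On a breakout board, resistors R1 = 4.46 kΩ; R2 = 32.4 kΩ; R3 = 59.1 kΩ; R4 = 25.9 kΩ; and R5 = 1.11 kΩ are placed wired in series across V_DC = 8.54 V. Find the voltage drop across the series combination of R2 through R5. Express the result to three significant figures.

V ≈ 8.23 V

Series total: ΣR = 4.46 + 32.4 + 59.1 + 25.9 + 1.11 = 123.0 kΩ.
R_{R2..R5} = 32.4 + 59.1 + 25.9 + 1.11 = 118.5 kΩ.
By the voltage-divider rule, V = 8.54 × 118.5/123.0 = 8.230 V.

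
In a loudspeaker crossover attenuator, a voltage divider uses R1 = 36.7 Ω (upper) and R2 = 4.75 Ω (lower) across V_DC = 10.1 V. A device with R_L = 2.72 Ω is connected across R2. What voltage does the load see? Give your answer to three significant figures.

V_out ≈ 0.455 V

First combine the lower leg with the load: R2 ‖ R_L = 1.730 Ω.
Now apply the divider: V_out = 10.1 × 0.04501 = 0.4546 V.
(Unloaded it would be 1.16 V; the load pulls it down.)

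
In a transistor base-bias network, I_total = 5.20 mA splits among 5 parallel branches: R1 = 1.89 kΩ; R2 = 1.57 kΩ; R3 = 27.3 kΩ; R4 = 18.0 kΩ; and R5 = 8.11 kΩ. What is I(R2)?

Conductances: ΣG = 1/1.89 + 1/1.57 + 1/27.3 + 1/18.0 + 1/8.11 = 1.382 (1/kΩ).
Current divider: I(R2) = I_total · G_k/ΣG = 5.20 × (0.6369/1.382) = 5.20 × 0.4610 = 2.397 mA.

I ≈ 2.40 mA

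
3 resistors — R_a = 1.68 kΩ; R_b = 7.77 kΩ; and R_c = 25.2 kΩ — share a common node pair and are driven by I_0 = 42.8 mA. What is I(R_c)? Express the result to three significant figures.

I ≈ 2.22 mA

Conductances: ΣG = 1/1.68 + 1/7.77 + 1/25.2 = 0.7636 (1/kΩ).
Current divider: I(R_c) = I_0 · G_k/ΣG = 42.8 × (0.03968/0.7636) = 42.8 × 0.05197 = 2.224 mA.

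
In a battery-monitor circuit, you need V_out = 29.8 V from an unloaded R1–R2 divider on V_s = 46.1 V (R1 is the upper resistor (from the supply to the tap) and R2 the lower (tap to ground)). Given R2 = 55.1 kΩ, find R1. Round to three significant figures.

Required fraction k = V_out/V_s = 0.6464.
So R1 = R2 · (V_s/V_out − 1) = 55.1 × (46.1/29.8 − 1) = 55.1 × 0.5470 = 30.14 kΩ.

R1 ≈ 30.1 kΩ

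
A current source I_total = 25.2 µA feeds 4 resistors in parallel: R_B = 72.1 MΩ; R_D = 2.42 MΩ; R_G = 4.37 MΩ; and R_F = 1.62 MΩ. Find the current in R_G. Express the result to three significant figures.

I ≈ 4.53 µA

Conductances: ΣG = 1/72.1 + 1/2.42 + 1/4.37 + 1/1.62 = 1.273 (1/MΩ).
Current divider: I(R_G) = I_total · G_k/ΣG = 25.2 × (0.2288/1.273) = 25.2 × 0.1797 = 4.529 µA.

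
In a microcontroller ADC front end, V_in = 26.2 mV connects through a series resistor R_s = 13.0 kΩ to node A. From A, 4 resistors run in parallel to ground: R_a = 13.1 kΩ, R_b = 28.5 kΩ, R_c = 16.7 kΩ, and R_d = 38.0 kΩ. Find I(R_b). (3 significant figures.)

Combine the parallel branches: R_p = (1/13.1 + 1/28.5 + 1/16.7 + 1/38.0)⁻¹ = 5.060 kΩ.
V_A by voltage divider: V_A = 26.2 × 5.060/(13.0 + 5.060) = 7.341 mV.
I(R_b) = V_A / R_b = 7.341/28.5 = 0.2576 µA.

I ≈ 0.258 µA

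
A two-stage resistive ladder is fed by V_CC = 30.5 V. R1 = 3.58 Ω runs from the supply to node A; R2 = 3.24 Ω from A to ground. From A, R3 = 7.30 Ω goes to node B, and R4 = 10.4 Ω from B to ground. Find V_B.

V_B ≈ 7.77 V

Node A sees R2 in parallel with the series input of stage 2, R3 + R4 = 17.70 Ω.
R2 ‖ (R3+R4) = 2.739 Ω.
First divider: V_A = V_CC · 2.739/(3.58 + 2.739) = 13.22 V.
Stage 2 is unloaded, so V_B = V_A · R4/(R3+R4) = 13.22 × 10.4/17.70 = 7.767 V.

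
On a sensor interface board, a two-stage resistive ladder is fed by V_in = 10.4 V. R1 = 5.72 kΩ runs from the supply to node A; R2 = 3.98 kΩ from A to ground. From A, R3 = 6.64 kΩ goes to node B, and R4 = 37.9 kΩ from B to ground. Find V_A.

V_A ≈ 4.05 V

The second stage (R3 + R4 = 44.54 kΩ) loads node A in parallel with R2.
Effective lower resistance at A: R2 ‖ 44.54 = 3.654 kΩ.
V_A = 10.4 × 3.654/(5.72 + 3.654) = 4.054 V.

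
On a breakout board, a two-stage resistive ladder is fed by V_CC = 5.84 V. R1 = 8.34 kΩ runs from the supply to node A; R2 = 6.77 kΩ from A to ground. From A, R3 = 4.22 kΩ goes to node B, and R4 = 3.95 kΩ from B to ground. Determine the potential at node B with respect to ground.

V_B ≈ 0.868 V

Node A sees R2 in parallel with the series input of stage 2, R3 + R4 = 8.170 kΩ.
R2 ‖ (R3+R4) = 3.702 kΩ.
First divider: V_A = V_CC · 3.702/(8.34 + 3.702) = 1.795 V.
Stage 2 is unloaded, so V_B = V_A · R4/(R3+R4) = 1.795 × 3.95/8.170 = 0.8680 V.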